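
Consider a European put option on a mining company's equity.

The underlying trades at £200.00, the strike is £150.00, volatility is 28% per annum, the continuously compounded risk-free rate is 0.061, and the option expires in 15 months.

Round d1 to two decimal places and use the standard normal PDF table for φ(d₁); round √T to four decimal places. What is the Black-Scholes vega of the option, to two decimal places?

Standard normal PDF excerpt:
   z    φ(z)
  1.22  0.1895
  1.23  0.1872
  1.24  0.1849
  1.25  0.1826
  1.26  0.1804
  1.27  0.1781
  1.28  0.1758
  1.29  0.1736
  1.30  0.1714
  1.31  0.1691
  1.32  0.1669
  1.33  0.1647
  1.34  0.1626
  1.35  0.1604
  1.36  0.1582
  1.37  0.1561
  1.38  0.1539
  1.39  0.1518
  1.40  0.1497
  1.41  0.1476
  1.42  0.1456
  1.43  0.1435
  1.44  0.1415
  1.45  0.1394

σ√T = 0.28·√1.25 = 0.3130
d₁ = [ln(200/150) + (0.061 + 0.28²/2)·1.25] / 0.3130 = [0.2877 + 0.1253] / 0.3130 = 1.3191 → 1.32
√T = √1.25 = 1.1180
φ(d₁) = φ(1.32) = 0.1669
vega = S·φ(d₁)·√T = 200·0.1669·1.1180 = 37.3188

37.32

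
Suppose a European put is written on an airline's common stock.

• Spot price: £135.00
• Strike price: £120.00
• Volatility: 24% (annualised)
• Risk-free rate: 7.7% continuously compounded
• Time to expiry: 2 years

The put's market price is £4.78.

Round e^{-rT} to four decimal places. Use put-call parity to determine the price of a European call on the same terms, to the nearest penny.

exp(−rT) = exp(−0.077·2) = 0.8573
Put-call parity: C − P = S − K·e^(−rT) = 135 − 120·0.8573 = 135 − 102.8760 = 32.1240
C = P + (C − P) = 4.78 + (32.1240) = 36.9040

£36.90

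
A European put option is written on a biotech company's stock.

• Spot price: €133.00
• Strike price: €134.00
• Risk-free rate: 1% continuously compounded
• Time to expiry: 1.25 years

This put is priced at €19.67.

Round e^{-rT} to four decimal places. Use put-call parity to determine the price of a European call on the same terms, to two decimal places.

e^(−rT) = e^(−0.01·1.25) = 0.9876
Put-call parity: C − P = S − K·e^(−rT) = 133 − 134·0.9876 = 133 − 132.3384 = 0.6616
C = P + (C − P) = 19.67 + (0.6616) = 20.3316

€20.33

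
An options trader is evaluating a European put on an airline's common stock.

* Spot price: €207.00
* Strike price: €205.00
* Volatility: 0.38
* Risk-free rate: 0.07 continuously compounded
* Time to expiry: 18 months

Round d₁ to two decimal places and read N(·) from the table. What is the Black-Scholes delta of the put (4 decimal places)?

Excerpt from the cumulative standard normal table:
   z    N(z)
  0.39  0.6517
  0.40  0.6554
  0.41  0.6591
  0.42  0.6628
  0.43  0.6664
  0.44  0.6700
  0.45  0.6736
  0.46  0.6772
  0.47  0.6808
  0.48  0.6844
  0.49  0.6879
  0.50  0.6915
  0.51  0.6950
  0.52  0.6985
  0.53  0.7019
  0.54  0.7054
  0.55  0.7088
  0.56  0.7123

-0.3156

σ√T = 0.38·√1.5 = 0.4654
d₁ = [ln(207/205) + (0.07 + ½·0.38²)·1.5] / (σ√T) = (0.0097 + 0.2133) / 0.4654 = 0.4792 ≈ 0.48
N(d₁) = N(0.48) = 0.6844
Δ_put = N(d₁) − 1 = 0.6844 − 1 = -0.3156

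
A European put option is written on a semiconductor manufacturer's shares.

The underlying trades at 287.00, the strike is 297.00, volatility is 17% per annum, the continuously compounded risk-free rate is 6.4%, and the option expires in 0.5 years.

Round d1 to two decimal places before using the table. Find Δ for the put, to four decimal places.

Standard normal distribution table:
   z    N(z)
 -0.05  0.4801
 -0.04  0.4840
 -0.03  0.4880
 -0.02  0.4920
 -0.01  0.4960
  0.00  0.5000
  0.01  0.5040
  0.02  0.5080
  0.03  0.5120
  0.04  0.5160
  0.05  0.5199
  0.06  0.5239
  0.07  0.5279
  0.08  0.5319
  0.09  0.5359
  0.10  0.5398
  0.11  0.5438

-0.4840

σ√T = 0.17 × 0.7071 = 0.1202
d₁ = [ln(287/297) + (0.064 + ½·0.17²)·0.5] / (σ√T) = (-0.0342 + 0.0392) / 0.1202 = 0.0414 which rounds to 0.04
N(d₁) = N(0.04) = 0.5160
Δ_put = N(d₁) − 1 = 0.5160 − 1 = -0.4840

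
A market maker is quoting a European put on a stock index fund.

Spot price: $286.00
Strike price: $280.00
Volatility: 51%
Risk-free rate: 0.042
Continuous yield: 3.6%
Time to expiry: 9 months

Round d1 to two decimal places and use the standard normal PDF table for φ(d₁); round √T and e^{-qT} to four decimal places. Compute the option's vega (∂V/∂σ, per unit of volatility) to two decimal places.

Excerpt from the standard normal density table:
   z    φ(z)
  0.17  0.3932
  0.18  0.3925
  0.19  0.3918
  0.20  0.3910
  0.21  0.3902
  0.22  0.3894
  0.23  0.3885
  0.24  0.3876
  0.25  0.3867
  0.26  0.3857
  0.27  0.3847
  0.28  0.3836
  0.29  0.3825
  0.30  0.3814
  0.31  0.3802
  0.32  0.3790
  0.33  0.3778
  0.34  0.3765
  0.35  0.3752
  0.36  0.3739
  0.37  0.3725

92.48

σ√T = 0.51 × 0.8660 = 0.4417
ln(S/K) + (r − q + σ²/2)T = ln(286/280) + (0.042 − 0.036 + 0.51²/2)·0.75 = 0.0212 + 0.1020 = 0.1232
d₁ = 0.1232 / 0.4417 = 0.2790 → 0.28
√T = √0.75 = 0.8660
φ(d₁) = φ(0.28) = 0.3836
exp(−qT) = exp(−0.036·0.75) = 0.9734
vega = S·exp(−qT)·φ(d₁)·√T = 286·0.9734·0.3836·0.8660 = 92.4813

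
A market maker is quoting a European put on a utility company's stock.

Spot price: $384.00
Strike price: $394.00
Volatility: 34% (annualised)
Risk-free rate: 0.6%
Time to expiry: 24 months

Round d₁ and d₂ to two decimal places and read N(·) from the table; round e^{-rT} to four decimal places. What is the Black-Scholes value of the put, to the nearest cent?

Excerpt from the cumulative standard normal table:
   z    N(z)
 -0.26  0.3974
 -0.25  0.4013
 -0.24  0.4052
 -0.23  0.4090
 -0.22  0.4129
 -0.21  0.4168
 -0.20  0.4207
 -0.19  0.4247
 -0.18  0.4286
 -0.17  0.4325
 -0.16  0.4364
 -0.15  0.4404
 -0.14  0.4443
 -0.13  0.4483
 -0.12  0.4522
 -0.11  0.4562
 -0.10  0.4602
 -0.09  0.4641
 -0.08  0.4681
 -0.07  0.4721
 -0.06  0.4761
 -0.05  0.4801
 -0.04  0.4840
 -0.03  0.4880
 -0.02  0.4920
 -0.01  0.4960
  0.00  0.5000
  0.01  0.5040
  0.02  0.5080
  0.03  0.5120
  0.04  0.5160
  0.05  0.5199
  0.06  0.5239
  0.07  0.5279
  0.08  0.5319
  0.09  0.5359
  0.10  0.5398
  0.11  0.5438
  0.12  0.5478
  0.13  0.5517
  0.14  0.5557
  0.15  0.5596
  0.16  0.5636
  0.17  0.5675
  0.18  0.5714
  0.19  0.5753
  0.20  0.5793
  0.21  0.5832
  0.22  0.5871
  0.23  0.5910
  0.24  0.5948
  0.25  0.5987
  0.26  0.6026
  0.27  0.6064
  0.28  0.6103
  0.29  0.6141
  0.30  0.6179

$76.03

T = 2;  σ√T = 0.4808
d₁ = [ln(384/394) + (0.006 + 0.34²/2)·2] / 0.4808 = [-0.0257 + 0.1276] / 0.4808 = 0.2119 ⇒ 0.21
d₂ = d₁ − σ√T = 0.2119 − 0.4808 = -0.2689 ⇒ -0.27
e^(−rT) = e^(−0.006·2) = 0.9881
N(−d₂) = N(0.27) = 0.6064;  N(−d₁) = N(-0.21) = 0.4168
P = 394·0.9881·0.6064 − 384·0.4168 = 236.0784 − 160.0512 = 76.0272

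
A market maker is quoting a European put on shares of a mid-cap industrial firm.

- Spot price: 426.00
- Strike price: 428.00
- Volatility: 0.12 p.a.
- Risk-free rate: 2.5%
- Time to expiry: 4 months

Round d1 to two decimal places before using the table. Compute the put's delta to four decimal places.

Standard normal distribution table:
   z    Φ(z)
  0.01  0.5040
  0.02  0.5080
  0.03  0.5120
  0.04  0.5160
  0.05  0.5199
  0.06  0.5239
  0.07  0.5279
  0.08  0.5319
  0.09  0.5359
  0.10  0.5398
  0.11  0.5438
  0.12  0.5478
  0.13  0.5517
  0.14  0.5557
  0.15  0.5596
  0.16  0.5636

-0.4641

T = 0.3333;  σ√T = 0.0693
ln(S/K) + (r + σ²/2)T = ln(426/428) + (0.025 + 0.12²/2)·0.3333 = -0.0047 + 0.0107 = 0.0060
d₁ = 0.0060 / 0.0693 = 0.0873 ≈ 0.09
N(d₁) = N(0.09) = 0.5359
Δ_put = N(d₁) − 1 = 0.5359 − 1 = -0.4641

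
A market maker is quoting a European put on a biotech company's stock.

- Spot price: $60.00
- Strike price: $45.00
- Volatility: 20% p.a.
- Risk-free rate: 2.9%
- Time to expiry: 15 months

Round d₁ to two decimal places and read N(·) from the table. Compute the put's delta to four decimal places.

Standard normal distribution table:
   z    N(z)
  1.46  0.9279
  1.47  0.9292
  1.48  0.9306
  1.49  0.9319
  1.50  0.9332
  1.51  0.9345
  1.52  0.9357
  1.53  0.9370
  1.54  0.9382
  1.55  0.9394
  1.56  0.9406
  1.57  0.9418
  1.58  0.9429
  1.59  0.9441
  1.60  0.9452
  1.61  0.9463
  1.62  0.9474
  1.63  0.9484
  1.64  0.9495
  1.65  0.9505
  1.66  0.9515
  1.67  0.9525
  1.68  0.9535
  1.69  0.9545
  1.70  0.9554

σ√T = 0.2·√1.25 = 0.2236
d₁ = [ln(60/45) + (0.029 + ½·0.2²)·1.25] / (σ√T) = (0.2877 + 0.0612) / 0.2236 = 1.5605 → 1.56
N(d₁) = N(1.56) = 0.9406
Δ_put = N(d₁) − 1 = 0.9406 − 1 = -0.0594

-0.0594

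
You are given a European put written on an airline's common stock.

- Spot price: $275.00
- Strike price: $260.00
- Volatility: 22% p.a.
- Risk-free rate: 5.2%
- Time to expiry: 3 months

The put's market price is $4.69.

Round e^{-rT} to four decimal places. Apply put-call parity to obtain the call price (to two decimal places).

e^(−rT) = e^(−0.052·0.25) = 0.9871
Put-call parity: C − P = S − K·e^(−rT) = 275 − 260·0.9871 = 275 − 256.6460 = 18.3540
C = P + (C − P) = 4.69 + (18.3540) = 23.0440

$23.04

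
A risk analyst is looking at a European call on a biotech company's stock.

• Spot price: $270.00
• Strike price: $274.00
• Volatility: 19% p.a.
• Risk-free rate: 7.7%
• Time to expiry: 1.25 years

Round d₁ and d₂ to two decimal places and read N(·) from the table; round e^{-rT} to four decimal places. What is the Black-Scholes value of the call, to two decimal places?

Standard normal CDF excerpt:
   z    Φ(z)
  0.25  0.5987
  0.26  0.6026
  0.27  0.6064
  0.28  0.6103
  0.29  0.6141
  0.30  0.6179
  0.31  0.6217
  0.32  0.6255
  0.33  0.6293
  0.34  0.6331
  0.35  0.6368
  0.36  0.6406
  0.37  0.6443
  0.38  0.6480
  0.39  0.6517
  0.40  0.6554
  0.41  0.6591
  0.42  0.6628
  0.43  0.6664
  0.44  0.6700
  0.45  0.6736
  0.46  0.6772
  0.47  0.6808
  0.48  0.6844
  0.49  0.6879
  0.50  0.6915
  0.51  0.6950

σ√T = 0.19·√1.25 = 0.2124
d₁ = [ln(270/274) + (0.077 + 0.19²/2)·1.25] / 0.2124 = [-0.0147 + 0.1188] / 0.2124 = 0.4901 → 0.49
d₂ = d₁ − σ√T = 0.4901 − 0.2124 = 0.2777 → 0.28
e^(−rT) = e^(−0.077·1.25) = 0.9082
C = 270·N(0.49) − 274·0.9082·N(0.28) = 270·0.6879 − 274·0.9082·0.6103 = 185.7330 − 151.8712 = 33.8618

$33.86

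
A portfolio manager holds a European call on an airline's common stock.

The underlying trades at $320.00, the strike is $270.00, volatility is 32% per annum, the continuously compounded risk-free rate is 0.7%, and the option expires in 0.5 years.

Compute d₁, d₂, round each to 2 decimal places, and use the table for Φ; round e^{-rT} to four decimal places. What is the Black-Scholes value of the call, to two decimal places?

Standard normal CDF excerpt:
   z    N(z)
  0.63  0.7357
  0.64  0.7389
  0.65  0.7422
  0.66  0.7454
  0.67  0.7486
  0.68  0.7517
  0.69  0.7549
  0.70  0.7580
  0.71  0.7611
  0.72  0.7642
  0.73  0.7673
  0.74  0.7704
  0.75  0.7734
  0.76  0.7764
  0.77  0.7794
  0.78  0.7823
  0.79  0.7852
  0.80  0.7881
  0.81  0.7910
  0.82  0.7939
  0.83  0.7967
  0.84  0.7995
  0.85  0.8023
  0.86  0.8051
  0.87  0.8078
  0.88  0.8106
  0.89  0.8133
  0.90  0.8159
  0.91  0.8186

σ√T = 0.32 × 0.7071 = 0.2263
d₁ = [ln(320/270) + (0.007 + 0.32²/2)·0.5] / 0.2263 = [0.1699 + 0.0291] / 0.2263 = 0.8795 ≈ 0.88
d₂ = d₁ − σ√T = 0.8795 − 0.2263 = 0.6532 ≈ 0.65
exp(−rT) = exp(−0.007·0.5) = 0.9965
N(d₁) = N(0.88) = 0.8106;  N(d₂) = N(0.65) = 0.7422
C = 320·0.8106 − 270·0.9965·0.7422 = 259.3920 − 199.6926 = 59.6994

$59.70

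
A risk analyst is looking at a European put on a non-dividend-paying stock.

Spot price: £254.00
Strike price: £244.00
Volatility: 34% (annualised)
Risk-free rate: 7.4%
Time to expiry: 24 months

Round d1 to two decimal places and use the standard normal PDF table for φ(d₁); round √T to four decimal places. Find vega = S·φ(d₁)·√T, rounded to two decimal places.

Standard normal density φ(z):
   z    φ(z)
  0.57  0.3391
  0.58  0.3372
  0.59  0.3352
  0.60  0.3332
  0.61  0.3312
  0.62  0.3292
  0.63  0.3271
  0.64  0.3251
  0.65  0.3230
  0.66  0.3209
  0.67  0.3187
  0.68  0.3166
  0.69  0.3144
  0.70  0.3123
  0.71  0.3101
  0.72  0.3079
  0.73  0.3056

117.50

σ√T = 0.34 × 1.4142 = 0.4808
d₁ = [ln(254/244) + (0.074 + 0.34²/2)·2] / 0.4808 = [0.0402 + 0.2636] / 0.4808 = 0.6318 ⇒ 0.63
√T = √2 = 1.4142
φ(d₁) = φ(0.63) = 0.3271
vega = S·φ(d₁)·√T = 254·0.3271·1.4142 = 117.4965
(Vega is the same for a European call and put with the same parameters.)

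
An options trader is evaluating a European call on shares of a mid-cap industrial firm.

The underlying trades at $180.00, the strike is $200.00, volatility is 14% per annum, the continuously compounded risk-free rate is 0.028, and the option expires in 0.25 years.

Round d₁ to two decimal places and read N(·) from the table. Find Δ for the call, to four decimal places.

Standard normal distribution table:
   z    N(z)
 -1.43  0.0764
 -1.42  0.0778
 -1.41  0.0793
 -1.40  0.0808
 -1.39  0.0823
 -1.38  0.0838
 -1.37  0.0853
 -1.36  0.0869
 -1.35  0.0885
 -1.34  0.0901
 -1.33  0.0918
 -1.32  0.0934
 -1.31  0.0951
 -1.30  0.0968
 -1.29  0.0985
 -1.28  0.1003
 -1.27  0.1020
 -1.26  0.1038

0.0853

σ√T = 0.14 × 0.5000 = 0.0700
d₁ = [ln(180/200) + (0.028 + ½·0.14²)·0.25] / (σ√T) = (-0.1054 + 0.0095) / 0.0700 = -1.3702 ≈ -1.37
N(d₁) = N(-1.37) = 0.0853
Δ_call = N(d₁) = 0.0853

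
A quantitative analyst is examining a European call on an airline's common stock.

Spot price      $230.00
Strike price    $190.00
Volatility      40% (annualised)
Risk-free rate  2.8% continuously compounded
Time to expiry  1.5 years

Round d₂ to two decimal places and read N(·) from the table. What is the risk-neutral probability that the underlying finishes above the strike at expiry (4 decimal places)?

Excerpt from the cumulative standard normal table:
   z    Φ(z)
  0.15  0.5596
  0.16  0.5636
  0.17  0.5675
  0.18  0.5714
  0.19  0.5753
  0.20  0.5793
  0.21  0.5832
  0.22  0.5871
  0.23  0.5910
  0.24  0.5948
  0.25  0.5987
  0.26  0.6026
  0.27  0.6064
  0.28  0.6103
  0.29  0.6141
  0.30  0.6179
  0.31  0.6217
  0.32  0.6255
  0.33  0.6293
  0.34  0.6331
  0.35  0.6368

T = 1.5;  σ√T = 0.4899
d₁ = [ln(230/190) + (0.028 + 0.4²/2)·1.5] / 0.4899 = [0.1911 + 0.1620] / 0.4899 = 0.7207 ⇒ 0.72
d₂ = d₁ − σ√T = 0.7207 − 0.4899 = 0.2308 ⇒ 0.23
Risk-neutral Pr[S_T > K] = N(d₂) = N(0.23) = 0.5910

0.5910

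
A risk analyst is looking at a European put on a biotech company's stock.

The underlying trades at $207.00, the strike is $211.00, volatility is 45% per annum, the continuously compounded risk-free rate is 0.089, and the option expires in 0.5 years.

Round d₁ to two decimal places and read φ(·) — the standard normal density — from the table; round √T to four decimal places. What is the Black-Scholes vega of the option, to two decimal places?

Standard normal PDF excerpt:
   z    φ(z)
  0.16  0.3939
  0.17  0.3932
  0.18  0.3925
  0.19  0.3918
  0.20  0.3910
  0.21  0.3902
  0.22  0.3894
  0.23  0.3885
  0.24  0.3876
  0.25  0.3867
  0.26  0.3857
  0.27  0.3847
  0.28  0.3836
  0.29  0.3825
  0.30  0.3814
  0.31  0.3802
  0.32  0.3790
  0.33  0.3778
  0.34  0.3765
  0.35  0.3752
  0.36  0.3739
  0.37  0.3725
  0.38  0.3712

56.73

T = 0.5;  σ√T = 0.3182
d₁ = [ln(207/211) + (0.089 + ½·0.45²)·0.5] / (σ√T) = (-0.0191 + 0.0951) / 0.3182 = 0.2388 which rounds to 0.24
√T = √0.5 = 0.7071
φ(d₁) = φ(0.24) = 0.3876
vega = S·φ(d₁)·√T = 207·0.3876·0.7071 = 56.7329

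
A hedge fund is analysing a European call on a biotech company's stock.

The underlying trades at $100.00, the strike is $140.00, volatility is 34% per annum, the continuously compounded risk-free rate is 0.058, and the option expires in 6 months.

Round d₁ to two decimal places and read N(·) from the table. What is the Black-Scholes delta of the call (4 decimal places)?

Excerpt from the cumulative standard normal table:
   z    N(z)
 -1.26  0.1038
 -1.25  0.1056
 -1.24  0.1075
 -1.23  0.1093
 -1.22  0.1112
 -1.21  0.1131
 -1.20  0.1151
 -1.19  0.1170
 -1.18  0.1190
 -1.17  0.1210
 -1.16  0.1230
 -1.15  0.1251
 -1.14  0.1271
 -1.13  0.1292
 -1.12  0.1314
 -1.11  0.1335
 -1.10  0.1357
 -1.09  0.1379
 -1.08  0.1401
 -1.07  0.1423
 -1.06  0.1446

σ√T = 0.34 × 0.7071 = 0.2404
d₁ = [ln(100/140) + (0.058 + 0.34²/2)·0.5] / 0.2404 = [-0.3365 + 0.0579] / 0.2404 = -1.1587 → -1.16
N(d₁) = N(-1.16) = 0.1230
Δ_call = N(d₁) = 0.1230

0.1230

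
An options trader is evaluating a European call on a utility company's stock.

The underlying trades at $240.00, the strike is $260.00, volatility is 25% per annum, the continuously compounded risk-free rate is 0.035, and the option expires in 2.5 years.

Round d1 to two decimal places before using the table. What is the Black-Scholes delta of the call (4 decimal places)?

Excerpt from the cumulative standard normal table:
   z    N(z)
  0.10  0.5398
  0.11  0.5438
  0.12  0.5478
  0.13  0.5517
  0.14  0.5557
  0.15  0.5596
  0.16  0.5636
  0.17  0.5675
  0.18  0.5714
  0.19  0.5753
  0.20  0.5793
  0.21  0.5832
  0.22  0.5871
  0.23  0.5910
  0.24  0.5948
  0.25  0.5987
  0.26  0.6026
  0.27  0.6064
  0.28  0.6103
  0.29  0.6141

T = 2.5;  σ√T = 0.3953
ln(S/K) + (r + σ²/2)T = ln(240/260) + (0.035 + 0.25²/2)·2.5 = -0.0800 + 0.1656 = 0.0856
d₁ = 0.0856 / 0.3953 = 0.2165 which rounds to 0.22
N(d₁) = N(0.22) = 0.5871
Δ_call = N(d₁) = 0.5871

0.5871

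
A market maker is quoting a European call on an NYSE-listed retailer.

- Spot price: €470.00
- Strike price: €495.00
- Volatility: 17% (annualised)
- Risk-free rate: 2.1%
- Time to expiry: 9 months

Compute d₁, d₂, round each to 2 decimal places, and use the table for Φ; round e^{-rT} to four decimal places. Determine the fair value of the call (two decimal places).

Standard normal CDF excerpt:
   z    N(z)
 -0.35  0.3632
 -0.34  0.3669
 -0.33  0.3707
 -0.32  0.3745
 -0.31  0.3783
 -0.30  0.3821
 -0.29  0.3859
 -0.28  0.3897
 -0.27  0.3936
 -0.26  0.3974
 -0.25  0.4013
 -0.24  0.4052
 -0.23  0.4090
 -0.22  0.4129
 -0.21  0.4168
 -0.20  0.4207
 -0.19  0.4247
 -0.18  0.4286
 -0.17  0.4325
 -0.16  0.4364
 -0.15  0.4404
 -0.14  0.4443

€20.79

T = 0.75;  σ√T = 0.1472
d₁ = [ln(470/495) + (0.021 + 0.17²/2)·0.75] / 0.1472 = [-0.0518 + 0.0266] / 0.1472 = -0.1714 → -0.17
d₂ = d₁ − σ√T = -0.1714 − 0.1472 = -0.3186 → -0.32
e^(−rT) = e^(−0.021·0.75) = 0.9844
C = 470·N(-0.17) − 495·0.9844·N(-0.32) = 470·0.4325 − 495·0.9844·0.3745 = 203.2750 − 182.4856 = 20.7894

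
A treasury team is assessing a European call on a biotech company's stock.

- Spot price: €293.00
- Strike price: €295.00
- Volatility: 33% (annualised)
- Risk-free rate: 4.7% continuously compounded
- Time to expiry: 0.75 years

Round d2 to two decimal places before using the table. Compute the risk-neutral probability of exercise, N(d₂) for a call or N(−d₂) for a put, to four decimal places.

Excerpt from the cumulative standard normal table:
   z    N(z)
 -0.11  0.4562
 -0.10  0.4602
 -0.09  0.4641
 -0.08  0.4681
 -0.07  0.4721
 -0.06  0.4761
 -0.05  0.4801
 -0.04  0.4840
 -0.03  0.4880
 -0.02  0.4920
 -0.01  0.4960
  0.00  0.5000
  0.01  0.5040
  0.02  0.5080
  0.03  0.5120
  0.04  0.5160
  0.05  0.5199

T = 0.75;  σ√T = 0.2858
d₁ = [ln(293/295) + (0.047 + ½·0.33²)·0.75] / (σ√T) = (-0.0068 + 0.0761) / 0.2858 = 0.2424 which rounds to 0.24
d₂ = 0.2424 − 0.2858 = -0.0434 which rounds to -0.04
Pr(exercise) under Q = N(d₂) = 0.4840

0.4840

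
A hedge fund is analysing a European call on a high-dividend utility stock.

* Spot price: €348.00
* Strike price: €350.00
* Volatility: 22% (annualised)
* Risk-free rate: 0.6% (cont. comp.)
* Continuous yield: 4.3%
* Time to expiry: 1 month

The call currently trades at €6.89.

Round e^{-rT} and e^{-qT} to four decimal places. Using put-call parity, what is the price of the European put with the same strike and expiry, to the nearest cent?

e^(−qT) = e^(−0.043·0.08333) = 0.9964;  e^(−rT) = e^(−0.006·0.08333) = 0.9995
Put-call parity: C − P = S·e^(−qT) − K·e^(−rT) = 348·0.9964 − 350·0.9995 = 346.7472 − 349.8250 = -3.0778
P = C − (C − P) = 6.89 − (-3.0778) = 9.9678

€9.97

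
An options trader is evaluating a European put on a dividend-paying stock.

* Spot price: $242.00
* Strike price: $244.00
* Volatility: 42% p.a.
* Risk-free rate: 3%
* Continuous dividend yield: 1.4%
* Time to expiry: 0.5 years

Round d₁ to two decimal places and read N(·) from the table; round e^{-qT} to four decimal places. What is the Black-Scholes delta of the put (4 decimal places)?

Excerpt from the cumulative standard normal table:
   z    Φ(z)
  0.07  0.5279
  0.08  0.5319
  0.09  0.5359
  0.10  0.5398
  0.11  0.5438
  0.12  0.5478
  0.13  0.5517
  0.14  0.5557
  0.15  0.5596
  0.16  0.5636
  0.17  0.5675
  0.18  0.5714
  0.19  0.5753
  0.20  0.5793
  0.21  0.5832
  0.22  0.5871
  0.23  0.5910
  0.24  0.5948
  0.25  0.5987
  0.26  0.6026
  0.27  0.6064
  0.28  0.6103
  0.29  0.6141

σ√T = 0.42·√0.5 = 0.2970
d₁ = [ln(242/244) + (0.03 − 0.014 + 0.42²/2)·0.5] / 0.2970 = [-0.0082 + 0.0521] / 0.2970 = 0.1477 → 0.15
N(d₁) = N(0.15) = 0.5596
Δ_put = exp(−qT)·(N(d₁) − 1) = 0.9930·(0.5596 − 1) = -0.4373

-0.4373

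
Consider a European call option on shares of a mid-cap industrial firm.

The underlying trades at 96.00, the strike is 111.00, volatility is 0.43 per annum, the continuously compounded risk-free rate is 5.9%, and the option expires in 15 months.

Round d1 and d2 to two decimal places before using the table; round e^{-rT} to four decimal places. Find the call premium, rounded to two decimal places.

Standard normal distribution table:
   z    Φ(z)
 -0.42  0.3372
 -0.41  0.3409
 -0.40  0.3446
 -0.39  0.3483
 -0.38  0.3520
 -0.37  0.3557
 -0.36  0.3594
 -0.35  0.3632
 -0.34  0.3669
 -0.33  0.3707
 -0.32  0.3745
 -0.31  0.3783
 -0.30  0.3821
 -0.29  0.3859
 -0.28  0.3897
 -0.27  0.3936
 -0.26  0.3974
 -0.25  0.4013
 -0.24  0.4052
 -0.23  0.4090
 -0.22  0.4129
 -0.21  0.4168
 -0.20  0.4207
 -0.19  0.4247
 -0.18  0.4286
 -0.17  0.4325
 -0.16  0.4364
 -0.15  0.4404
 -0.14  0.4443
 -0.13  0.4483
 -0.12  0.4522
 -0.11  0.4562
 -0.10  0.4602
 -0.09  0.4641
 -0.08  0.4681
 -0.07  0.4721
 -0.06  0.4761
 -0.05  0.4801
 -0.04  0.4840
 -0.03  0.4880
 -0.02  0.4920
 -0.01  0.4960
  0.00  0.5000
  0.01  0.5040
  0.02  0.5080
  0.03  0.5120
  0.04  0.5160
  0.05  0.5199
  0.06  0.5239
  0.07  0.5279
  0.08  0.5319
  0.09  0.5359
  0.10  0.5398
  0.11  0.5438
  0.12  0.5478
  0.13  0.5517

σ√T = 0.43 × 1.1180 = 0.4808
ln(S/K) + (r + σ²/2)T = ln(96/111) + (0.059 + 0.43²/2)·1.25 = -0.1452 + 0.1893 = 0.0441
d₁ = 0.0441 / 0.4808 = 0.0918 → 0.09
d₂ = d₁ − σ√T = 0.0918 − 0.4808 = -0.3890 → -0.39
exp(−rT) = exp(−0.059·1.25) = 0.9289
N(d₁) = N(0.09) = 0.5359;  N(d₂) = N(-0.39) = 0.3483
C = 96·0.5359 − 111·0.9289·0.3483 = 51.4464 − 35.9125 = 15.5339

15.53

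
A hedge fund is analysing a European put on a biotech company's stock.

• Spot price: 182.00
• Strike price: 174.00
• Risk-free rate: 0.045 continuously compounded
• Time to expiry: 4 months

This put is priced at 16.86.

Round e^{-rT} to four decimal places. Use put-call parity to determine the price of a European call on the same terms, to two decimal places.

27.45

e^(−rT) = e^(−0.045·0.3333) = 0.9851
Put-call parity: C − P = S − K·e^(−rT) = 182 − 174·0.9851 = 182 − 171.4074 = 10.5926
C = P + (C − P) = 16.86 + (10.5926) = 27.4526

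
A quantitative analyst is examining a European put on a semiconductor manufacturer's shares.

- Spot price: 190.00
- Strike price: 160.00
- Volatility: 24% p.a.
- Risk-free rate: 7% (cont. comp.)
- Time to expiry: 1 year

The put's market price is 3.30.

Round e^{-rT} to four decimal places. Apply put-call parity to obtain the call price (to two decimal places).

44.12

e^(−rT) = e^(−0.07·1) = 0.9324
Put-call parity: C − P = S − K·e^(−rT) = 190 − 160·0.9324 = 190 − 149.1840 = 40.8160
C = P + (C − P) = 3.30 + (40.8160) = 44.1160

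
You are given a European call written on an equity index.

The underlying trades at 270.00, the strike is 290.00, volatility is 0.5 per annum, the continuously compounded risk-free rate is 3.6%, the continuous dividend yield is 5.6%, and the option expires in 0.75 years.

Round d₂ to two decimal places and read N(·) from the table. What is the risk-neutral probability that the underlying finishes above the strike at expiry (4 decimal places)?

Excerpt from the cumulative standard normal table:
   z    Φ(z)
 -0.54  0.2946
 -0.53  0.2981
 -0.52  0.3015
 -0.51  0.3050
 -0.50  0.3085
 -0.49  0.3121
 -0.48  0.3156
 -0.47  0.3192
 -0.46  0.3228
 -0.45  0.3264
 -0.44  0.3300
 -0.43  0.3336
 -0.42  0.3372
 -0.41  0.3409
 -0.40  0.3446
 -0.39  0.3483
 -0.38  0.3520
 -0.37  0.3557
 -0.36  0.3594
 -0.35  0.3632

0.3372

T = 0.75;  σ√T = 0.4330
ln(S/K) + (r − q + σ²/2)T = ln(270/290) + (0.036 − 0.056 + 0.5²/2)·0.75 = -0.0715 + 0.0788 = 0.0073
d₁ = 0.0073 / 0.4330 = 0.0168 which rounds to 0.02
d₂ = d₁ − σ√T = 0.0168 − 0.4330 = -0.4162 which rounds to -0.42
Pr(exercise) under Q = N(d₂) = 0.3372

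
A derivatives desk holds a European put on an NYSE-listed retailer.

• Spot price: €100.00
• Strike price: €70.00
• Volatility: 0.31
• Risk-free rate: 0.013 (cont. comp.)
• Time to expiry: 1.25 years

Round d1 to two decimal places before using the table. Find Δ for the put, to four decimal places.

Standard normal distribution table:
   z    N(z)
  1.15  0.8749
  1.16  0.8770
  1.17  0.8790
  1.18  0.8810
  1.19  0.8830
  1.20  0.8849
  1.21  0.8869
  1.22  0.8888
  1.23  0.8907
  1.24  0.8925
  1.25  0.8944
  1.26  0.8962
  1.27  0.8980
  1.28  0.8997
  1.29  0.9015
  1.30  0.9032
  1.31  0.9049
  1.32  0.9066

σ√T = 0.31·√1.25 = 0.3466
d₁ = [ln(100/70) + (0.013 + 0.31²/2)·1.25] / 0.3466 = [0.3567 + 0.0763] / 0.3466 = 1.2493 which rounds to 1.25
N(d₁) = N(1.25) = 0.8944
Δ_put = N(d₁) − 1 = 0.8944 − 1 = -0.1056

-0.1056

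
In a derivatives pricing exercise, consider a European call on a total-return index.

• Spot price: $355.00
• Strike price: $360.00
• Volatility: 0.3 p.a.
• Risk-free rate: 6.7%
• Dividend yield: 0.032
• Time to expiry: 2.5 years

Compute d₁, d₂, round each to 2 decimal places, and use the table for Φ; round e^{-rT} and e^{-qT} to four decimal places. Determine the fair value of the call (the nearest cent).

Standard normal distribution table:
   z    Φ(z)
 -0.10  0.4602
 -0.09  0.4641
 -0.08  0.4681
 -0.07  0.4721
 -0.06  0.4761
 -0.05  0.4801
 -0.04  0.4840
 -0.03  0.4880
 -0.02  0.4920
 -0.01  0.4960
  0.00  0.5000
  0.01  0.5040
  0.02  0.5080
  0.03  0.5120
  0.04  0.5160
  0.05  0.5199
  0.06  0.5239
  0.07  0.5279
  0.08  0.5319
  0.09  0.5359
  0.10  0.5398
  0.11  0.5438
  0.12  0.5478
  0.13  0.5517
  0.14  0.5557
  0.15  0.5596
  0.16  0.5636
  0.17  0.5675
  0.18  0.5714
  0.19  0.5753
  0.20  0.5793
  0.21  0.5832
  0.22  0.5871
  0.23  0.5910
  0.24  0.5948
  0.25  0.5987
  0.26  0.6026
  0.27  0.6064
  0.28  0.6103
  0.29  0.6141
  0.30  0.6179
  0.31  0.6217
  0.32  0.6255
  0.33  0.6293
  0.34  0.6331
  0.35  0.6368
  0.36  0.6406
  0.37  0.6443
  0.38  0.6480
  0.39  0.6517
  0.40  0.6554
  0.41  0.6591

$71.03

T = 2.5;  σ√T = 0.4743
d₁ = [ln(355/360) + (0.067 − 0.032 + 0.3²/2)·2.5] / 0.4743 = [-0.0140 + 0.2000] / 0.4743 = 0.3922 which rounds to 0.39
d₂ = d₁ − σ√T = 0.3922 − 0.4743 = -0.0822 which rounds to -0.08
e^(−qT) = e^(−0.032·2.5) = 0.9231;  e^(−rT) = e^(−0.067·2.5) = 0.8458
N(d₁) = N(0.39) = 0.6517;  N(d₂) = N(-0.08) = 0.4681
C = 355·0.9231·0.6517 − 360·0.8458·0.4681 = 213.5624 − 142.5308 = 71.0316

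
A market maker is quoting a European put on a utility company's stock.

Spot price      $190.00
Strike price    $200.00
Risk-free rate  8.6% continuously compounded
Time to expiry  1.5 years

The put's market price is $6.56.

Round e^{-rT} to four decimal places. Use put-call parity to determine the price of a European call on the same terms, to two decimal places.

e^(−rT) = e^(−0.086·1.5) = 0.8790
Put-call parity: C − P = S − K·e^(−rT) = 190 − 200·0.8790 = 190 − 175.8000 = 14.2000
C = P + (C − P) = 6.56 + (14.2000) = 20.7600

$20.76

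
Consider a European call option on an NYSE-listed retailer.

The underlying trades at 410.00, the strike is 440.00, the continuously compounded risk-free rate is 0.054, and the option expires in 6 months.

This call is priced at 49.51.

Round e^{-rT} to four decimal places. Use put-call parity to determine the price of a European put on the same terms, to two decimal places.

67.81

e^(−rT) = e^(−0.054·0.5) = 0.9734
Put-call parity: C − P = S − K·e^(−rT) = 410 − 440·0.9734 = 410 − 428.2960 = -18.2960
P = C − (C − P) = 49.51 − (-18.2960) = 67.8060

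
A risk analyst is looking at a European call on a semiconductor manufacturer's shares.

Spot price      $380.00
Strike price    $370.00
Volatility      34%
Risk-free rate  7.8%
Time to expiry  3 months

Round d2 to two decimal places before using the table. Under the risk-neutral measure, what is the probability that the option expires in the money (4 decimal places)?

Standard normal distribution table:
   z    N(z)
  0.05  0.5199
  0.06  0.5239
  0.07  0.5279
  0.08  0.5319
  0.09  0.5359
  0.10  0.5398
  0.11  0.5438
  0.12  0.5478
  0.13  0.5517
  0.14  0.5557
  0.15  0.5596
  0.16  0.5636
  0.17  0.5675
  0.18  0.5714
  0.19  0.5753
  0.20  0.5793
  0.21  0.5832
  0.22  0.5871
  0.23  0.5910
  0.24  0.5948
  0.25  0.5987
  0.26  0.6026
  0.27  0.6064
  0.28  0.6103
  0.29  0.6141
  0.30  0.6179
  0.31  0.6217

σ√T = 0.34 × 0.5000 = 0.1700
ln(S/K) + (r + σ²/2)T = ln(380/370) + (0.078 + 0.34²/2)·0.25 = 0.0267 + 0.0340 = 0.0606
d₁ = 0.0606 / 0.1700 = 0.3566 → 0.36
d₂ = d₁ − σ√T = 0.3566 − 0.1700 = 0.1866 → 0.19
Risk-neutral Pr[S_T > K] = N(d₂) = N(0.19) = 0.5753

0.5753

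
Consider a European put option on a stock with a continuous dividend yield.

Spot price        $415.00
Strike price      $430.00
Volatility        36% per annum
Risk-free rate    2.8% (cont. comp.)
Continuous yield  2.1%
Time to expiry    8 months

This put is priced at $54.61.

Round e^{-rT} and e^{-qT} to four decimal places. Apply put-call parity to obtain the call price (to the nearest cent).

exp(−qT) = exp(−0.021·0.6667) = 0.9861;  exp(−rT) = exp(−0.028·0.6667) = 0.9815
Put-call parity: C − P = S·e^(−qT) − K·e^(−rT) = 415·0.9861 − 430·0.9815 = 409.2315 − 422.0450 = -12.8135
C = P + (C − P) = 54.61 + (-12.8135) = 41.7965

$41.80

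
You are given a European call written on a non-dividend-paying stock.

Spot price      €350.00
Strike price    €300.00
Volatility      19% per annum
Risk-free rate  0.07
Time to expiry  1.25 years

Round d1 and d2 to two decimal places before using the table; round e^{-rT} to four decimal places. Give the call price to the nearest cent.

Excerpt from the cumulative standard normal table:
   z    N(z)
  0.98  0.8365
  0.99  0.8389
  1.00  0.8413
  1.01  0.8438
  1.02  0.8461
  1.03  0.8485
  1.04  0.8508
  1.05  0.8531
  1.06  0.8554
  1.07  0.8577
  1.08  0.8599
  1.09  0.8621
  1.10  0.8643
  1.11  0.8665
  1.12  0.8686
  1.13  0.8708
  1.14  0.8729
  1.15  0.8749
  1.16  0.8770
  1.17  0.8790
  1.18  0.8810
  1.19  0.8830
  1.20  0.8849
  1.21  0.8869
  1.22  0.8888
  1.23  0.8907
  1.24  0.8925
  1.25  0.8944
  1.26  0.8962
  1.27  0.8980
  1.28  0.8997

σ√T = 0.19 × 1.1180 = 0.2124
d₁ = [ln(350/300) + (0.07 + ½·0.19²)·1.25] / (σ√T) = (0.1542 + 0.1101) / 0.2124 = 1.2438 ≈ 1.24
d₂ = 1.2438 − 0.2124 = 1.0314 ≈ 1.03
exp(−rT) = exp(−0.07·1.25) = 0.9162
C = 350·N(1.24) − 300·0.9162·N(1.03) = 350·0.8925 − 300·0.9162·0.8485 = 312.3750 − 233.2187 = 79.1563

€79.16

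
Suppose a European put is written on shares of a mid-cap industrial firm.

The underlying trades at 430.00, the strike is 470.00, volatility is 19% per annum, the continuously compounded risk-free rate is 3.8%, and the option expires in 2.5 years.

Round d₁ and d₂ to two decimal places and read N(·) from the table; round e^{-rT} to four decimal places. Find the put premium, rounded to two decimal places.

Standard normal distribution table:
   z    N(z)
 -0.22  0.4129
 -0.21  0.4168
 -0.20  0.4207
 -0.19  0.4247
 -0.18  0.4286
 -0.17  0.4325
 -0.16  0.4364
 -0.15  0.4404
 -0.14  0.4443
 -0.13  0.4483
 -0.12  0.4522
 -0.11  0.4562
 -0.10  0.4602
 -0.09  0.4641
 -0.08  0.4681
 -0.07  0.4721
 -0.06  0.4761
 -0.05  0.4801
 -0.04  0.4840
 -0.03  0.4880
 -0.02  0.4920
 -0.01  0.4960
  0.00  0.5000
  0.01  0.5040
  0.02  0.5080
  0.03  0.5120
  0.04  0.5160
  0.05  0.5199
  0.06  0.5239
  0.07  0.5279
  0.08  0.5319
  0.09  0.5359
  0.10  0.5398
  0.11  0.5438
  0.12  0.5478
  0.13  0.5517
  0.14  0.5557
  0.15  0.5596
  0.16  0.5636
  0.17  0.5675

49.83

σ√T = 0.19 × 1.5811 = 0.3004
ln(S/K) + (r + σ²/2)T = ln(430/470) + (0.038 + 0.19²/2)·2.5 = -0.0889 + 0.1401 = 0.0512
d₁ = 0.0512 / 0.3004 = 0.1704 ≈ 0.17
d₂ = d₁ − σ√T = 0.1704 − 0.3004 = -0.1301 ≈ -0.13
e^(−rT) = e^(−0.038·2.5) = 0.9094
P = 470·0.9094·N(0.13) − 430·N(-0.17) = 470·0.9094·0.5517 − 430·0.4325 = 235.8065 − 185.9750 = 49.8315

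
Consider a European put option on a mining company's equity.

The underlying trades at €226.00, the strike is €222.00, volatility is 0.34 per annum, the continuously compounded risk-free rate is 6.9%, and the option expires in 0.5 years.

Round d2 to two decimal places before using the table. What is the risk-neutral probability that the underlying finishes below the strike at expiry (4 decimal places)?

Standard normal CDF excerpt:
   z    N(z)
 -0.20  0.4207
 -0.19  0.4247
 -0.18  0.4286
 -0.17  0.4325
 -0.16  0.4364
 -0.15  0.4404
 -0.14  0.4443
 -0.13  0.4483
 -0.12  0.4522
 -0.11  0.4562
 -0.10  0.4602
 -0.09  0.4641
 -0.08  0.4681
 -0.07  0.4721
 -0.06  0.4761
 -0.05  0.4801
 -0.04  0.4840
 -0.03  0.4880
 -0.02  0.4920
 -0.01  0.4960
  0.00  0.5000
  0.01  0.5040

0.4602

σ√T = 0.34·√0.5 = 0.2404
d₁ = [ln(226/222) + (0.069 + 0.34²/2)·0.5] / 0.2404 = [0.0179 + 0.0634] / 0.2404 = 0.3380 ⇒ 0.34
d₂ = d₁ − σ√T = 0.3380 − 0.2404 = 0.0976 ⇒ 0.10
Pr(exercise) under Q = N(−d₂) = N(-0.10) = 0.4602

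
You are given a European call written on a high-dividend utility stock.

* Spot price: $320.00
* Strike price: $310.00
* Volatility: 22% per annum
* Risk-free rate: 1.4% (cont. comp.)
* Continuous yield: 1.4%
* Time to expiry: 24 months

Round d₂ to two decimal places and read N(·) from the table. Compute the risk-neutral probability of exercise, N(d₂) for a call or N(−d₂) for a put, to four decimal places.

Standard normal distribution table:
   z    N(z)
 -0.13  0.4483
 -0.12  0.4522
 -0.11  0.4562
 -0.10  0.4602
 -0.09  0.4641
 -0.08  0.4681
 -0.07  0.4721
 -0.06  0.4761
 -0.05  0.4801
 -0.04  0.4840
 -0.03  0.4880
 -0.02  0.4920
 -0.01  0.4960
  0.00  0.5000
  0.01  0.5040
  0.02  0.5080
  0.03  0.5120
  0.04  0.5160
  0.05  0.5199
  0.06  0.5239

T = 2;  σ√T = 0.3111
ln(S/K) + (r − q + σ²/2)T = ln(320/310) + (0.014 − 0.014 + 0.22²/2)·2 = 0.0317 + 0.0484 = 0.0801
d₁ = 0.0801 / 0.3111 = 0.2576 → 0.26
d₂ = d₁ − σ√T = 0.2576 − 0.3111 = -0.0535 → -0.05
Risk-neutral Pr[S_T > K] = N(d₂) = N(-0.05) = 0.4801

0.4801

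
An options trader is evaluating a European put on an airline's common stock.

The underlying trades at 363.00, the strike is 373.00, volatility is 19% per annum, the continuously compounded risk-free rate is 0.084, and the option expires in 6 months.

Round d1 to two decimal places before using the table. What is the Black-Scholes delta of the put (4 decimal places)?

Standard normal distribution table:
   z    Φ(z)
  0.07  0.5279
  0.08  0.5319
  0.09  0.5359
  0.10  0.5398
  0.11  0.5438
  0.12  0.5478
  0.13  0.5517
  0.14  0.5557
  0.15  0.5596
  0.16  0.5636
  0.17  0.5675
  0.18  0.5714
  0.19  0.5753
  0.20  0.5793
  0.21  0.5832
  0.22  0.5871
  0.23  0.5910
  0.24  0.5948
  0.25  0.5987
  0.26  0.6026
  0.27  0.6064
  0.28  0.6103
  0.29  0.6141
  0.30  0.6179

σ√T = 0.19 × 0.7071 = 0.1344
ln(S/K) + (r + σ²/2)T = ln(363/373) + (0.084 + 0.19²/2)·0.5 = -0.0272 + 0.0510 = 0.0238
d₁ = 0.0238 / 0.1344 = 0.1775 which rounds to 0.18
N(d₁) = N(0.18) = 0.5714
Δ_put = N(d₁) − 1 = 0.5714 − 1 = -0.4286

-0.4286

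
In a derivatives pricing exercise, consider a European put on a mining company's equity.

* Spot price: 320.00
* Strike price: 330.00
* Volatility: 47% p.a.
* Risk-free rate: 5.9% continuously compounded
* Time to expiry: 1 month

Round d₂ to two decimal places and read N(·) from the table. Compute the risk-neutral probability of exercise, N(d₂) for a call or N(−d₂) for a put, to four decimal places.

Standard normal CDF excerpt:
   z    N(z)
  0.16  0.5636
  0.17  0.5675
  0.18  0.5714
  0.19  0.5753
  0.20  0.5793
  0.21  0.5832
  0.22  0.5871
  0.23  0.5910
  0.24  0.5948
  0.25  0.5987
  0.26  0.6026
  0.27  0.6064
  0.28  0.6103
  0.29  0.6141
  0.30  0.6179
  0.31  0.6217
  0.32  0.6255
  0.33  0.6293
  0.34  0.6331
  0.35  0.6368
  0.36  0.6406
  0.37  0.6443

T = 0.08333;  σ√T = 0.1357
d₁ = [ln(320/330) + (0.059 + 0.47²/2)·0.08333] / 0.1357 = [-0.0308 + 0.0141] / 0.1357 = -0.1227 which rounds to -0.12
d₂ = d₁ − σ√T = -0.1227 − 0.1357 = -0.2584 which rounds to -0.26
Risk-neutral Pr[S_T < K] = N(−d₂) = N(0.26) = 0.6026

0.6026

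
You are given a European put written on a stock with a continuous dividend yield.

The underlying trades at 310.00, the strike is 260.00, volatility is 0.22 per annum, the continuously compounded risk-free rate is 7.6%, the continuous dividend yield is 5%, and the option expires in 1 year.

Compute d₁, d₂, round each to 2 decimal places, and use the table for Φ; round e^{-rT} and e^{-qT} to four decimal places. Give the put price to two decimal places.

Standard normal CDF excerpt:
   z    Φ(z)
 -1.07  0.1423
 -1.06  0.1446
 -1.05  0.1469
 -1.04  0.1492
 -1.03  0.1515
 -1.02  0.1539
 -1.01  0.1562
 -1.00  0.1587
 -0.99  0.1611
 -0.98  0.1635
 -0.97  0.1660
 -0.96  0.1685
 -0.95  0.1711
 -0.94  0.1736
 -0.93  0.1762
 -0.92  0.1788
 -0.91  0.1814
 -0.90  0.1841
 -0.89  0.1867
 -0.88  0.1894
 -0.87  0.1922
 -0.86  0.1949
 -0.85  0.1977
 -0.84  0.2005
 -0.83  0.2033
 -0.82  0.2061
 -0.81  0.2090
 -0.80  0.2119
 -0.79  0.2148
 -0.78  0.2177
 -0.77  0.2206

5.69

T = 1;  σ√T = 0.2200
ln(S/K) + (r − q + σ²/2)T = ln(310/260) + (0.076 − 0.05 + 0.22²/2)·1 = 0.1759 + 0.0502 = 0.2261
d₁ = 0.2261 / 0.2200 = 1.0277 which rounds to 1.03
d₂ = d₁ − σ√T = 1.0277 − 0.2200 = 0.8077 which rounds to 0.81
exp(−qT) = exp(−0.05·1) = 0.9512;  exp(−rT) = exp(−0.076·1) = 0.9268
N(−d₂) = N(-0.81) = 0.2090;  N(−d₁) = N(-1.03) = 0.1515
P = 260·0.9268·0.2090 − 310·0.9512·0.1515 = 50.3623 − 44.6731 = 5.6892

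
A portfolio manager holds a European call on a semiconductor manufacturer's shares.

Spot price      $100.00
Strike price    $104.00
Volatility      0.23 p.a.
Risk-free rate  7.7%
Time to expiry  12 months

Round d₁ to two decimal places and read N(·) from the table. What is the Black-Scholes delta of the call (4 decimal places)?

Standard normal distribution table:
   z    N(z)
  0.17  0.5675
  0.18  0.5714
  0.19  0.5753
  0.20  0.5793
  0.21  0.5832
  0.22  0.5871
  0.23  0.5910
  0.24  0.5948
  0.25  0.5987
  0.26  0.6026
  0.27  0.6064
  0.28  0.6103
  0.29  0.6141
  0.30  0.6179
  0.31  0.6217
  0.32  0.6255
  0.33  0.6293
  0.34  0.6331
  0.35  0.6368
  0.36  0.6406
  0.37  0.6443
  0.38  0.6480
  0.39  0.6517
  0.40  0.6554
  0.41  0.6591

σ√T = 0.23 × 1.0000 = 0.2300
ln(S/K) + (r + σ²/2)T = ln(100/104) + (0.077 + 0.23²/2)·1 = -0.0392 + 0.1035 = 0.0642
d₁ = 0.0642 / 0.2300 = 0.2793 which rounds to 0.28
N(d₁) = N(0.28) = 0.6103
Δ_call = N(d₁) = 0.6103

0.6103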